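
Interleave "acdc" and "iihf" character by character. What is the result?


Interleaving "acdc" and "iihf":
  Position 0: 'a' from first, 'i' from second => "ai"
  Position 1: 'c' from first, 'i' from second => "ci"
  Position 2: 'd' from first, 'h' from second => "dh"
  Position 3: 'c' from first, 'f' from second => "cf"
Result: aicidhcf

aicidhcf


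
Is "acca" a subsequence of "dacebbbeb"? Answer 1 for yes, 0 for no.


Check if "acca" is a subsequence of "dacebbbeb"
Greedy scan:
  Position 0 ('d'): no match needed
  Position 1 ('a'): matches sub[0] = 'a'
  Position 2 ('c'): matches sub[1] = 'c'
  Position 3 ('e'): no match needed
  Position 4 ('b'): no match needed
  Position 5 ('b'): no match needed
  Position 6 ('b'): no match needed
  Position 7 ('e'): no match needed
  Position 8 ('b'): no match needed
Only matched 2/4 characters => not a subsequence

0


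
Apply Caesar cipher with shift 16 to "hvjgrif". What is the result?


Caesar cipher: shift "hvjgrif" by 16
  'h' (pos 7) + 16 = pos 23 = 'x'
  'v' (pos 21) + 16 = pos 11 = 'l'
  'j' (pos 9) + 16 = pos 25 = 'z'
  'g' (pos 6) + 16 = pos 22 = 'w'
  'r' (pos 17) + 16 = pos 7 = 'h'
  'i' (pos 8) + 16 = pos 24 = 'y'
  'f' (pos 5) + 16 = pos 21 = 'v'
Result: xlzwhyv

xlzwhyv


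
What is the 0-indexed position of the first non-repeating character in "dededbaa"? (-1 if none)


Input: dededbaa
Character frequencies:
  'a': 2
  'b': 1
  'd': 3
  'e': 2
Scanning left to right for freq == 1:
  Position 0 ('d'): freq=3, skip
  Position 1 ('e'): freq=2, skip
  Position 2 ('d'): freq=3, skip
  Position 3 ('e'): freq=2, skip
  Position 4 ('d'): freq=3, skip
  Position 5 ('b'): unique! => answer = 5

5


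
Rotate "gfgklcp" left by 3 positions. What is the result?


Input: "gfgklcp", rotate left by 3
First 3 characters: "gfg"
Remaining characters: "klcp"
Concatenate remaining + first: "klcp" + "gfg" = "klcpgfg"

klcpgfg


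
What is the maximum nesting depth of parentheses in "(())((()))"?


Input: "(())((()))"
Tracking depth:
  Position 0 '(': depth becomes 1
  Position 1 '(': depth becomes 2
  Position 2 ')': depth becomes 1
  Position 3 ')': depth becomes 0
  Position 4 '(': depth becomes 1
  Position 5 '(': depth becomes 2
  Position 6 '(': depth becomes 3
  Position 7 ')': depth becomes 2
  Position 8 ')': depth becomes 1
  Position 9 ')': depth becomes 0
Maximum depth reached: 3

3


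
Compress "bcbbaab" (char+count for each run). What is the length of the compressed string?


Input: bcbbaab
Runs:
  'b' x 1 => "b1"
  'c' x 1 => "c1"
  'b' x 2 => "b2"
  'a' x 2 => "a2"
  'b' x 1 => "b1"
Compressed: "b1c1b2a2b1"
Compressed length: 10

10


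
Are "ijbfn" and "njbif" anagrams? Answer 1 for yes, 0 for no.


Strings: "ijbfn", "njbif"
Sorted first:  bfijn
Sorted second: bfijn
Sorted forms match => anagrams

1


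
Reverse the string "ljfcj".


Input: ljfcj
Reading characters right to left:
  Position 4: 'j'
  Position 3: 'c'
  Position 2: 'f'
  Position 1: 'j'
  Position 0: 'l'
Reversed: jcfjl

jcfjl


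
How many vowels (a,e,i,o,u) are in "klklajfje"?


Input: klklajfje
Checking each character:
  'k' at position 0: consonant
  'l' at position 1: consonant
  'k' at position 2: consonant
  'l' at position 3: consonant
  'a' at position 4: vowel (running total: 1)
  'j' at position 5: consonant
  'f' at position 6: consonant
  'j' at position 7: consonant
  'e' at position 8: vowel (running total: 2)
Total vowels: 2

2


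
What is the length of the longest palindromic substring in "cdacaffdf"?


Input: "cdacaffdf"
Checking substrings for palindromes:
  [2:5] "aca" (len 3) => palindrome
  [6:9] "fdf" (len 3) => palindrome
  [5:7] "ff" (len 2) => palindrome
Longest palindromic substring: "aca" with length 3

3


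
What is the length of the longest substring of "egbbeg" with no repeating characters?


Input: "egbbeg"
Sliding window (track last position of each char):
  Position 0 ('e'): window [0,0] length 1 -- new best
  Position 1 ('g'): window [0,1] length 2 -- new best
  Position 2 ('b'): window [0,2] length 3 -- new best
  Position 3 ('b'): repeat (last at 2), move window start to 3
  Position 3 ('b'): window [3,3] length 1
  Position 4 ('e'): window [3,4] length 2
  Position 5 ('g'): window [3,5] length 3
Longest substring with no repeats: "egb" with length 3

3


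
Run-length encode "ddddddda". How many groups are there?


Input: ddddddda
Scanning for consecutive runs:
  Group 1: 'd' x 7 (positions 0-6)
  Group 2: 'a' x 1 (positions 7-7)
Total groups: 2

2


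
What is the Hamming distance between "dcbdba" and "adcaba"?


Comparing "dcbdba" and "adcaba" position by position:
  Position 0: 'd' vs 'a' => differ
  Position 1: 'c' vs 'd' => differ
  Position 2: 'b' vs 'c' => differ
  Position 3: 'd' vs 'a' => differ
  Position 4: 'b' vs 'b' => same
  Position 5: 'a' vs 'a' => same
Total differences (Hamming distance): 4

4


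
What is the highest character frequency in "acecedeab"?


Input: acecedeab
Character counts:
  'a': 2
  'b': 1
  'c': 2
  'd': 1
  'e': 3
Maximum frequency: 3

3


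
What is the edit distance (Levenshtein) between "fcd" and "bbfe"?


Computing edit distance: "fcd" -> "bbfe"
DP table:
           b    b    f    e
      0    1    2    3    4
  f   1    1    2    2    3
  c   2    2    2    3    3
  d   3    3    3    3    4
Edit distance = dp[3][4] = 4

4


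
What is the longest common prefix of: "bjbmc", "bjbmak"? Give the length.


Words: bjbmc, bjbmak
  Position 0: all 'b' => match
  Position 1: all 'j' => match
  Position 2: all 'b' => match
  Position 3: all 'm' => match
  Position 4: ('c', 'a') => mismatch, stop
LCP = "bjbm" (length 4)

4


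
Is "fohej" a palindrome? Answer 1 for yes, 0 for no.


Input: fohej
Reversed: jehof
  Compare pos 0 ('f') with pos 4 ('j'): MISMATCH
  Compare pos 1 ('o') with pos 3 ('e'): MISMATCH
Result: not a palindrome

0


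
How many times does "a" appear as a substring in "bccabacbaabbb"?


Searching for "a" in "bccabacbaabbb"
Scanning each position:
  Position 0: "b" => no
  Position 1: "c" => no
  Position 2: "c" => no
  Position 3: "a" => MATCH
  Position 4: "b" => no
  Position 5: "a" => MATCH
  Position 6: "c" => no
  Position 7: "b" => no
  Position 8: "a" => MATCH
  Position 9: "a" => MATCH
  Position 10: "b" => no
  Position 11: "b" => no
  Position 12: "b" => no
Total occurrences: 4

4


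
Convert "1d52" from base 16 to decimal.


Input: "1d52" in base 16
Positional expansion:
  Digit '1' (value 1) x 16^3 = 4096
  Digit 'd' (value 13) x 16^2 = 3328
  Digit '5' (value 5) x 16^1 = 80
  Digit '2' (value 2) x 16^0 = 2
Sum = 7506

7506


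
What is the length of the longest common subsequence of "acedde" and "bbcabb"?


LCS of "acedde" and "bbcabb"
DP table:
           b    b    c    a    b    b
      0    0    0    0    0    0    0
  a   0    0    0    0    1    1    1
  c   0    0    0    1    1    1    1
  e   0    0    0    1    1    1    1
  d   0    0    0    1    1    1    1
  d   0    0    0    1    1    1    1
  e   0    0    0    1    1    1    1
LCS length = dp[6][6] = 1

1


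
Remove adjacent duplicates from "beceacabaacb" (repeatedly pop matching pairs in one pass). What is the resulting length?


Input: beceacabaacb
Stack-based adjacent duplicate removal:
  Read 'b': push. Stack: b
  Read 'e': push. Stack: be
  Read 'c': push. Stack: bec
  Read 'e': push. Stack: bece
  Read 'a': push. Stack: becea
  Read 'c': push. Stack: beceac
  Read 'a': push. Stack: beceaca
  Read 'b': push. Stack: beceacab
  Read 'a': push. Stack: beceacaba
  Read 'a': matches stack top 'a' => pop. Stack: beceacab
  Read 'c': push. Stack: beceacabc
  Read 'b': push. Stack: beceacabcb
Final stack: "beceacabcb" (length 10)

10


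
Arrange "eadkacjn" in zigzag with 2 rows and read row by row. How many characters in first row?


Zigzag "eadkacjn" into 2 rows:
Placing characters:
  'e' => row 0
  'a' => row 1
  'd' => row 0
  'k' => row 1
  'a' => row 0
  'c' => row 1
  'j' => row 0
  'n' => row 1
Rows:
  Row 0: "edaj"
  Row 1: "akcn"
First row length: 4

4


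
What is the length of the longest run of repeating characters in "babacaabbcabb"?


Input: "babacaabbcabb"
Scanning for longest run:
  Position 1 ('a'): new char, reset run to 1
  Position 2 ('b'): new char, reset run to 1
  Position 3 ('a'): new char, reset run to 1
  Position 4 ('c'): new char, reset run to 1
  Position 5 ('a'): new char, reset run to 1
  Position 6 ('a'): continues run of 'a', length=2
  Position 7 ('b'): new char, reset run to 1
  Position 8 ('b'): continues run of 'b', length=2
  Position 9 ('c'): new char, reset run to 1
  Position 10 ('a'): new char, reset run to 1
  Position 11 ('b'): new char, reset run to 1
  Position 12 ('b'): continues run of 'b', length=2
Longest run: 'a' with length 2

2


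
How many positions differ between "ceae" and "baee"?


Comparing "ceae" and "baee" position by position:
  Position 0: 'c' vs 'b' => DIFFER
  Position 1: 'e' vs 'a' => DIFFER
  Position 2: 'a' vs 'e' => DIFFER
  Position 3: 'e' vs 'e' => same
Positions that differ: 3

3


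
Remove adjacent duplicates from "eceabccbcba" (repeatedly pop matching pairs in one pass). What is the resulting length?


Input: eceabccbcba
Stack-based adjacent duplicate removal:
  Read 'e': push. Stack: e
  Read 'c': push. Stack: ec
  Read 'e': push. Stack: ece
  Read 'a': push. Stack: ecea
  Read 'b': push. Stack: eceab
  Read 'c': push. Stack: eceabc
  Read 'c': matches stack top 'c' => pop. Stack: eceab
  Read 'b': matches stack top 'b' => pop. Stack: ecea
  Read 'c': push. Stack: eceac
  Read 'b': push. Stack: eceacb
  Read 'a': push. Stack: eceacba
Final stack: "eceacba" (length 7)

7


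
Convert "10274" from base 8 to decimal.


Input: "10274" in base 8
Positional expansion:
  Digit '1' (value 1) x 8^4 = 4096
  Digit '0' (value 0) x 8^3 = 0
  Digit '2' (value 2) x 8^2 = 128
  Digit '7' (value 7) x 8^1 = 56
  Digit '4' (value 4) x 8^0 = 4
Sum = 4284

4284


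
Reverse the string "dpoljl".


Input: dpoljl
Reading characters right to left:
  Position 5: 'l'
  Position 4: 'j'
  Position 3: 'l'
  Position 2: 'o'
  Position 1: 'p'
  Position 0: 'd'
Reversed: ljlopd

ljlopd


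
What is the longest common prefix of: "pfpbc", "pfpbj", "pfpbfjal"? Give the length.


Words: pfpbc, pfpbj, pfpbfjal
  Position 0: all 'p' => match
  Position 1: all 'f' => match
  Position 2: all 'p' => match
  Position 3: all 'b' => match
  Position 4: ('c', 'j', 'f') => mismatch, stop
LCP = "pfpb" (length 4)

4


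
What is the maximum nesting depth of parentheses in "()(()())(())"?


Input: "()(()())(())"
Tracking depth:
  Position 0 '(': depth becomes 1
  Position 1 ')': depth becomes 0
  Position 2 '(': depth becomes 1
  Position 3 '(': depth becomes 2
  Position 4 ')': depth becomes 1
  Position 5 '(': depth becomes 2
  Position 6 ')': depth becomes 1
  Position 7 ')': depth becomes 0
  Position 8 '(': depth becomes 1
  Position 9 '(': depth becomes 2
  Position 10 ')': depth becomes 1
  Position 11 ')': depth becomes 0
Maximum depth reached: 2

2


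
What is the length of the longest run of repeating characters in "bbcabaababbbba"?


Input: "bbcabaababbbba"
Scanning for longest run:
  Position 1 ('b'): continues run of 'b', length=2
  Position 2 ('c'): new char, reset run to 1
  Position 3 ('a'): new char, reset run to 1
  Position 4 ('b'): new char, reset run to 1
  Position 5 ('a'): new char, reset run to 1
  Position 6 ('a'): continues run of 'a', length=2
  Position 7 ('b'): new char, reset run to 1
  Position 8 ('a'): new char, reset run to 1
  Position 9 ('b'): new char, reset run to 1
  Position 10 ('b'): continues run of 'b', length=2
  Position 11 ('b'): continues run of 'b', length=3
  Position 12 ('b'): continues run of 'b', length=4
  Position 13 ('a'): new char, reset run to 1
Longest run: 'b' with length 4

4


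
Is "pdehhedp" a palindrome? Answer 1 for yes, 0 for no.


Input: pdehhedp
Reversed: pdehhedp
  Compare pos 0 ('p') with pos 7 ('p'): match
  Compare pos 1 ('d') with pos 6 ('d'): match
  Compare pos 2 ('e') with pos 5 ('e'): match
  Compare pos 3 ('h') with pos 4 ('h'): match
Result: palindrome

1


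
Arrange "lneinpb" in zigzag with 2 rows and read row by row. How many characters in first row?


Zigzag "lneinpb" into 2 rows:
Placing characters:
  'l' => row 0
  'n' => row 1
  'e' => row 0
  'i' => row 1
  'n' => row 0
  'p' => row 1
  'b' => row 0
Rows:
  Row 0: "lenb"
  Row 1: "nip"
First row length: 4

4


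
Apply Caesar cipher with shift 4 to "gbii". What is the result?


Caesar cipher: shift "gbii" by 4
  'g' (pos 6) + 4 = pos 10 = 'k'
  'b' (pos 1) + 4 = pos 5 = 'f'
  'i' (pos 8) + 4 = pos 12 = 'm'
  'i' (pos 8) + 4 = pos 12 = 'm'
Result: kfmm

kfmm


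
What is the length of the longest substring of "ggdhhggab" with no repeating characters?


Input: "ggdhhggab"
Sliding window (track last position of each char):
  Position 0 ('g'): window [0,0] length 1 -- new best
  Position 1 ('g'): repeat (last at 0), move window start to 1
  Position 1 ('g'): window [1,1] length 1
  Position 2 ('d'): window [1,2] length 2 -- new best
  Position 3 ('h'): window [1,3] length 3 -- new best
  Position 4 ('h'): repeat (last at 3), move window start to 4
  Position 4 ('h'): window [4,4] length 1
  Position 5 ('g'): window [4,5] length 2
  Position 6 ('g'): repeat (last at 5), move window start to 6
  Position 6 ('g'): window [6,6] length 1
  Position 7 ('a'): window [6,7] length 2
  Position 8 ('b'): window [6,8] length 3
Longest substring with no repeats: "gdh" with length 3

3


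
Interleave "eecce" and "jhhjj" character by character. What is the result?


Interleaving "eecce" and "jhhjj":
  Position 0: 'e' from first, 'j' from second => "ej"
  Position 1: 'e' from first, 'h' from second => "eh"
  Position 2: 'c' from first, 'h' from second => "ch"
  Position 3: 'c' from first, 'j' from second => "cj"
  Position 4: 'e' from first, 'j' from second => "ej"
Result: ejehchcjej

ejehchcjej


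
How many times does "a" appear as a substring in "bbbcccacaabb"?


Searching for "a" in "bbbcccacaabb"
Scanning each position:
  Position 0: "b" => no
  Position 1: "b" => no
  Position 2: "b" => no
  Position 3: "c" => no
  Position 4: "c" => no
  Position 5: "c" => no
  Position 6: "a" => MATCH
  Position 7: "c" => no
  Position 8: "a" => MATCH
  Position 9: "a" => MATCH
  Position 10: "b" => no
  Position 11: "b" => no
Total occurrences: 3

3


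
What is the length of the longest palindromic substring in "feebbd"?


Input: "feebbd"
Checking substrings for palindromes:
  [1:3] "ee" (len 2) => palindrome
  [3:5] "bb" (len 2) => palindrome
Longest palindromic substring: "ee" with length 2

2


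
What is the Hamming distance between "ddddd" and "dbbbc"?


Comparing "ddddd" and "dbbbc" position by position:
  Position 0: 'd' vs 'd' => same
  Position 1: 'd' vs 'b' => differ
  Position 2: 'd' vs 'b' => differ
  Position 3: 'd' vs 'b' => differ
  Position 4: 'd' vs 'c' => differ
Total differences (Hamming distance): 4

4


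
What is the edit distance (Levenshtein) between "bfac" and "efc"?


Computing edit distance: "bfac" -> "efc"
DP table:
           e    f    c
      0    1    2    3
  b   1    1    2    3
  f   2    2    1    2
  a   3    3    2    2
  c   4    4    3    2
Edit distance = dp[4][3] = 2

2


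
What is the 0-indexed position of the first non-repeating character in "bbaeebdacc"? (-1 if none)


Input: bbaeebdacc
Character frequencies:
  'a': 2
  'b': 3
  'c': 2
  'd': 1
  'e': 2
Scanning left to right for freq == 1:
  Position 0 ('b'): freq=3, skip
  Position 1 ('b'): freq=3, skip
  Position 2 ('a'): freq=2, skip
  Position 3 ('e'): freq=2, skip
  Position 4 ('e'): freq=2, skip
  Position 5 ('b'): freq=3, skip
  Position 6 ('d'): unique! => answer = 6

6


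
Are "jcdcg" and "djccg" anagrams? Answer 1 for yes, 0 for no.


Strings: "jcdcg", "djccg"
Sorted first:  ccdgj
Sorted second: ccdgj
Sorted forms match => anagrams

1


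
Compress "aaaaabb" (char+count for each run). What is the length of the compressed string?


Input: aaaaabb
Runs:
  'a' x 5 => "a5"
  'b' x 2 => "b2"
Compressed: "a5b2"
Compressed length: 4

4


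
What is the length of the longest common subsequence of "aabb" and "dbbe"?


LCS of "aabb" and "dbbe"
DP table:
           d    b    b    e
      0    0    0    0    0
  a   0    0    0    0    0
  a   0    0    0    0    0
  b   0    0    1    1    1
  b   0    0    1    2    2
LCS length = dp[4][4] = 2

2


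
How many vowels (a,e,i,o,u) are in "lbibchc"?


Input: lbibchc
Checking each character:
  'l' at position 0: consonant
  'b' at position 1: consonant
  'i' at position 2: vowel (running total: 1)
  'b' at position 3: consonant
  'c' at position 4: consonant
  'h' at position 5: consonant
  'c' at position 6: consonant
Total vowels: 1

1


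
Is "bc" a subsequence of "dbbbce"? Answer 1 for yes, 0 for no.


Check if "bc" is a subsequence of "dbbbce"
Greedy scan:
  Position 0 ('d'): no match needed
  Position 1 ('b'): matches sub[0] = 'b'
  Position 2 ('b'): no match needed
  Position 3 ('b'): no match needed
  Position 4 ('c'): matches sub[1] = 'c'
  Position 5 ('e'): no match needed
All 2 characters matched => is a subsequence

1


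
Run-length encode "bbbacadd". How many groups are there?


Input: bbbacadd
Scanning for consecutive runs:
  Group 1: 'b' x 3 (positions 0-2)
  Group 2: 'a' x 1 (positions 3-3)
  Group 3: 'c' x 1 (positions 4-4)
  Group 4: 'a' x 1 (positions 5-5)
  Group 5: 'd' x 2 (positions 6-7)
Total groups: 5

5


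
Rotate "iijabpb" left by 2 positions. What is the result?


Input: "iijabpb", rotate left by 2
First 2 characters: "ii"
Remaining characters: "jabpb"
Concatenate remaining + first: "jabpb" + "ii" = "jabpbii"

jabpbii


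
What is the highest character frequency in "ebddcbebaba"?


Input: ebddcbebaba
Character counts:
  'a': 2
  'b': 4
  'c': 1
  'd': 2
  'e': 2
Maximum frequency: 4

4


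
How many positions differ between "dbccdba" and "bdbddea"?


Comparing "dbccdba" and "bdbddea" position by position:
  Position 0: 'd' vs 'b' => DIFFER
  Position 1: 'b' vs 'd' => DIFFER
  Position 2: 'c' vs 'b' => DIFFER
  Position 3: 'c' vs 'd' => DIFFER
  Position 4: 'd' vs 'd' => same
  Position 5: 'b' vs 'e' => DIFFER
  Position 6: 'a' vs 'a' => same
Positions that differ: 5

5


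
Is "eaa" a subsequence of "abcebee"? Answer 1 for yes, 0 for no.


Check if "eaa" is a subsequence of "abcebee"
Greedy scan:
  Position 0 ('a'): no match needed
  Position 1 ('b'): no match needed
  Position 2 ('c'): no match needed
  Position 3 ('e'): matches sub[0] = 'e'
  Position 4 ('b'): no match needed
  Position 5 ('e'): no match needed
  Position 6 ('e'): no match needed
Only matched 1/3 characters => not a subsequence

0


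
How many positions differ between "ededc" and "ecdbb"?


Comparing "ededc" and "ecdbb" position by position:
  Position 0: 'e' vs 'e' => same
  Position 1: 'd' vs 'c' => DIFFER
  Position 2: 'e' vs 'd' => DIFFER
  Position 3: 'd' vs 'b' => DIFFER
  Position 4: 'c' vs 'b' => DIFFER
Positions that differ: 4

4


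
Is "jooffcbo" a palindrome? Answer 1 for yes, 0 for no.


Input: jooffcbo
Reversed: obcffooj
  Compare pos 0 ('j') with pos 7 ('o'): MISMATCH
  Compare pos 1 ('o') with pos 6 ('b'): MISMATCH
  Compare pos 2 ('o') with pos 5 ('c'): MISMATCH
  Compare pos 3 ('f') with pos 4 ('f'): match
Result: not a palindrome

0


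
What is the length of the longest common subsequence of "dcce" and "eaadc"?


LCS of "dcce" and "eaadc"
DP table:
           e    a    a    d    c
      0    0    0    0    0    0
  d   0    0    0    0    1    1
  c   0    0    0    0    1    2
  c   0    0    0    0    1    2
  e   0    1    1    1    1    2
LCS length = dp[4][5] = 2

2


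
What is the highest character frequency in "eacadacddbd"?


Input: eacadacddbd
Character counts:
  'a': 3
  'b': 1
  'c': 2
  'd': 4
  'e': 1
Maximum frequency: 4

4


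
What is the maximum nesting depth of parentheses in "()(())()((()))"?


Input: "()(())()((()))"
Tracking depth:
  Position 0 '(': depth becomes 1
  Position 1 ')': depth becomes 0
  Position 2 '(': depth becomes 1
  Position 3 '(': depth becomes 2
  Position 4 ')': depth becomes 1
  Position 5 ')': depth becomes 0
  Position 6 '(': depth becomes 1
  Position 7 ')': depth becomes 0
  Position 8 '(': depth becomes 1
  Position 9 '(': depth becomes 2
  Position 10 '(': depth becomes 3
  Position 11 ')': depth becomes 2
  Position 12 ')': depth becomes 1
  Position 13 ')': depth becomes 0
Maximum depth reached: 3

3


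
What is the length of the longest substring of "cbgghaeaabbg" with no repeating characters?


Input: "cbgghaeaabbg"
Sliding window (track last position of each char):
  Position 0 ('c'): window [0,0] length 1 -- new best
  Position 1 ('b'): window [0,1] length 2 -- new best
  Position 2 ('g'): window [0,2] length 3 -- new best
  Position 3 ('g'): repeat (last at 2), move window start to 3
  Position 3 ('g'): window [3,3] length 1
  Position 4 ('h'): window [3,4] length 2
  Position 5 ('a'): window [3,5] length 3
  Position 6 ('e'): window [3,6] length 4 -- new best
  Position 7 ('a'): repeat (last at 5), move window start to 6
  Position 7 ('a'): window [6,7] length 2
  Position 8 ('a'): repeat (last at 7), move window start to 8
  Position 8 ('a'): window [8,8] length 1
  Position 9 ('b'): window [8,9] length 2
  Position 10 ('b'): repeat (last at 9), move window start to 10
  Position 10 ('b'): window [10,10] length 1
  Position 11 ('g'): window [10,11] length 2
Longest substring with no repeats: "ghae" with length 4

4


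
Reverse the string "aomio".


Input: aomio
Reading characters right to left:
  Position 4: 'o'
  Position 3: 'i'
  Position 2: 'm'
  Position 1: 'o'
  Position 0: 'a'
Reversed: oimoa

oimoa


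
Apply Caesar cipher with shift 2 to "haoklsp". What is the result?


Caesar cipher: shift "haoklsp" by 2
  'h' (pos 7) + 2 = pos 9 = 'j'
  'a' (pos 0) + 2 = pos 2 = 'c'
  'o' (pos 14) + 2 = pos 16 = 'q'
  'k' (pos 10) + 2 = pos 12 = 'm'
  'l' (pos 11) + 2 = pos 13 = 'n'
  's' (pos 18) + 2 = pos 20 = 'u'
  'p' (pos 15) + 2 = pos 17 = 'r'
Result: jcqmnur

jcqmnur


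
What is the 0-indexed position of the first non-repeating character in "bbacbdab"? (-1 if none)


Input: bbacbdab
Character frequencies:
  'a': 2
  'b': 4
  'c': 1
  'd': 1
Scanning left to right for freq == 1:
  Position 0 ('b'): freq=4, skip
  Position 1 ('b'): freq=4, skip
  Position 2 ('a'): freq=2, skip
  Position 3 ('c'): unique! => answer = 3

3


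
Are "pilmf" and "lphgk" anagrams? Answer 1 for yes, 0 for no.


Strings: "pilmf", "lphgk"
Sorted first:  filmp
Sorted second: ghklp
Differ at position 0: 'f' vs 'g' => not anagrams

0


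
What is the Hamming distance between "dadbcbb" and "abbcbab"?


Comparing "dadbcbb" and "abbcbab" position by position:
  Position 0: 'd' vs 'a' => differ
  Position 1: 'a' vs 'b' => differ
  Position 2: 'd' vs 'b' => differ
  Position 3: 'b' vs 'c' => differ
  Position 4: 'c' vs 'b' => differ
  Position 5: 'b' vs 'a' => differ
  Position 6: 'b' vs 'b' => same
Total differences (Hamming distance): 6

6


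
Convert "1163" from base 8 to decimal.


Input: "1163" in base 8
Positional expansion:
  Digit '1' (value 1) x 8^3 = 512
  Digit '1' (value 1) x 8^2 = 64
  Digit '6' (value 6) x 8^1 = 48
  Digit '3' (value 3) x 8^0 = 3
Sum = 627

627


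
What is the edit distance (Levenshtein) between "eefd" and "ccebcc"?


Computing edit distance: "eefd" -> "ccebcc"
DP table:
           c    c    e    b    c    c
      0    1    2    3    4    5    6
  e   1    1    2    2    3    4    5
  e   2    2    2    2    3    4    5
  f   3    3    3    3    3    4    5
  d   4    4    4    4    4    4    5
Edit distance = dp[4][6] = 5

5


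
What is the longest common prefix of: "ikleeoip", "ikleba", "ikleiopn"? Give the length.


Words: ikleeoip, ikleba, ikleiopn
  Position 0: all 'i' => match
  Position 1: all 'k' => match
  Position 2: all 'l' => match
  Position 3: all 'e' => match
  Position 4: ('e', 'b', 'i') => mismatch, stop
LCP = "ikle" (length 4)

4


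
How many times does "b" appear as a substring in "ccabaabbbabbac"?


Searching for "b" in "ccabaabbbabbac"
Scanning each position:
  Position 0: "c" => no
  Position 1: "c" => no
  Position 2: "a" => no
  Position 3: "b" => MATCH
  Position 4: "a" => no
  Position 5: "a" => no
  Position 6: "b" => MATCH
  Position 7: "b" => MATCH
  Position 8: "b" => MATCH
  Position 9: "a" => no
  Position 10: "b" => MATCH
  Position 11: "b" => MATCH
  Position 12: "a" => no
  Position 13: "c" => no
Total occurrences: 6

6


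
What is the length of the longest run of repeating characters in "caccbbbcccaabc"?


Input: "caccbbbcccaabc"
Scanning for longest run:
  Position 1 ('a'): new char, reset run to 1
  Position 2 ('c'): new char, reset run to 1
  Position 3 ('c'): continues run of 'c', length=2
  Position 4 ('b'): new char, reset run to 1
  Position 5 ('b'): continues run of 'b', length=2
  Position 6 ('b'): continues run of 'b', length=3
  Position 7 ('c'): new char, reset run to 1
  Position 8 ('c'): continues run of 'c', length=2
  Position 9 ('c'): continues run of 'c', length=3
  Position 10 ('a'): new char, reset run to 1
  Position 11 ('a'): continues run of 'a', length=2
  Position 12 ('b'): new char, reset run to 1
  Position 13 ('c'): new char, reset run to 1
Longest run: 'b' with length 3

3


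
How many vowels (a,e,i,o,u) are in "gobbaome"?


Input: gobbaome
Checking each character:
  'g' at position 0: consonant
  'o' at position 1: vowel (running total: 1)
  'b' at position 2: consonant
  'b' at position 3: consonant
  'a' at position 4: vowel (running total: 2)
  'o' at position 5: vowel (running total: 3)
  'm' at position 6: consonant
  'e' at position 7: vowel (running total: 4)
Total vowels: 4

4


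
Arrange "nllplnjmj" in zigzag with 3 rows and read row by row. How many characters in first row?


Zigzag "nllplnjmj" into 3 rows:
Placing characters:
  'n' => row 0
  'l' => row 1
  'l' => row 2
  'p' => row 1
  'l' => row 0
  'n' => row 1
  'j' => row 2
  'm' => row 1
  'j' => row 0
Rows:
  Row 0: "nlj"
  Row 1: "lpnm"
  Row 2: "lj"
First row length: 3

3


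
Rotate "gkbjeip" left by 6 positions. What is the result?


Input: "gkbjeip", rotate left by 6
First 6 characters: "gkbjei"
Remaining characters: "p"
Concatenate remaining + first: "p" + "gkbjei" = "pgkbjei"

pgkbjei


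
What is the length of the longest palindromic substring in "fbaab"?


Input: "fbaab"
Checking substrings for palindromes:
  [1:5] "baab" (len 4) => palindrome
  [2:4] "aa" (len 2) => palindrome
Longest palindromic substring: "baab" with length 4

4


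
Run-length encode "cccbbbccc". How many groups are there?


Input: cccbbbccc
Scanning for consecutive runs:
  Group 1: 'c' x 3 (positions 0-2)
  Group 2: 'b' x 3 (positions 3-5)
  Group 3: 'c' x 3 (positions 6-8)
Total groups: 3

3


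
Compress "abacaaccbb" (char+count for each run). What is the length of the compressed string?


Input: abacaaccbb
Runs:
  'a' x 1 => "a1"
  'b' x 1 => "b1"
  'a' x 1 => "a1"
  'c' x 1 => "c1"
  'a' x 2 => "a2"
  'c' x 2 => "c2"
  'b' x 2 => "b2"
Compressed: "a1b1a1c1a2c2b2"
Compressed length: 14

14


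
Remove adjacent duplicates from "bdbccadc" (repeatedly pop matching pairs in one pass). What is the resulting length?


Input: bdbccadc
Stack-based adjacent duplicate removal:
  Read 'b': push. Stack: b
  Read 'd': push. Stack: bd
  Read 'b': push. Stack: bdb
  Read 'c': push. Stack: bdbc
  Read 'c': matches stack top 'c' => pop. Stack: bdb
  Read 'a': push. Stack: bdba
  Read 'd': push. Stack: bdbad
  Read 'c': push. Stack: bdbadc
Final stack: "bdbadc" (length 6)

6


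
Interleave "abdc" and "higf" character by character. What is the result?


Interleaving "abdc" and "higf":
  Position 0: 'a' from first, 'h' from second => "ah"
  Position 1: 'b' from first, 'i' from second => "bi"
  Position 2: 'd' from first, 'g' from second => "dg"
  Position 3: 'c' from first, 'f' from second => "cf"
Result: ahbidgcf

ahbidgcf


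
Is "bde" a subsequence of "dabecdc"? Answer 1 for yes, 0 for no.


Check if "bde" is a subsequence of "dabecdc"
Greedy scan:
  Position 0 ('d'): no match needed
  Position 1 ('a'): no match needed
  Position 2 ('b'): matches sub[0] = 'b'
  Position 3 ('e'): no match needed
  Position 4 ('c'): no match needed
  Position 5 ('d'): matches sub[1] = 'd'
  Position 6 ('c'): no match needed
Only matched 2/3 characters => not a subsequence

0


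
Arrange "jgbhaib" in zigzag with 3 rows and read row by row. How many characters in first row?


Zigzag "jgbhaib" into 3 rows:
Placing characters:
  'j' => row 0
  'g' => row 1
  'b' => row 2
  'h' => row 1
  'a' => row 0
  'i' => row 1
  'b' => row 2
Rows:
  Row 0: "ja"
  Row 1: "ghi"
  Row 2: "bb"
First row length: 2

2


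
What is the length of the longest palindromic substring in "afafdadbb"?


Input: "afafdadbb"
Checking substrings for palindromes:
  [0:3] "afa" (len 3) => palindrome
  [1:4] "faf" (len 3) => palindrome
  [4:7] "dad" (len 3) => palindrome
  [7:9] "bb" (len 2) => palindrome
Longest palindromic substring: "afa" with length 3

3


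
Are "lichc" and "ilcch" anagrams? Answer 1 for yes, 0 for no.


Strings: "lichc", "ilcch"
Sorted first:  cchil
Sorted second: cchil
Sorted forms match => anagrams

1


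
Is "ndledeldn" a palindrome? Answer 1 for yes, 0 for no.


Input: ndledeldn
Reversed: ndledeldn
  Compare pos 0 ('n') with pos 8 ('n'): match
  Compare pos 1 ('d') with pos 7 ('d'): match
  Compare pos 2 ('l') with pos 6 ('l'): match
  Compare pos 3 ('e') with pos 5 ('e'): match
Result: palindrome

1


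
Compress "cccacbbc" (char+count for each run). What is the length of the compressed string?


Input: cccacbbc
Runs:
  'c' x 3 => "c3"
  'a' x 1 => "a1"
  'c' x 1 => "c1"
  'b' x 2 => "b2"
  'c' x 1 => "c1"
Compressed: "c3a1c1b2c1"
Compressed length: 10

10


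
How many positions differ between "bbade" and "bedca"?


Comparing "bbade" and "bedca" position by position:
  Position 0: 'b' vs 'b' => same
  Position 1: 'b' vs 'e' => DIFFER
  Position 2: 'a' vs 'd' => DIFFER
  Position 3: 'd' vs 'c' => DIFFER
  Position 4: 'e' vs 'a' => DIFFER
Positions that differ: 4

4


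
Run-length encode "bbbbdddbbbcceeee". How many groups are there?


Input: bbbbdddbbbcceeee
Scanning for consecutive runs:
  Group 1: 'b' x 4 (positions 0-3)
  Group 2: 'd' x 3 (positions 4-6)
  Group 3: 'b' x 3 (positions 7-9)
  Group 4: 'c' x 2 (positions 10-11)
  Group 5: 'e' x 4 (positions 12-15)
Total groups: 5

5


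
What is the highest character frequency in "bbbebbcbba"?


Input: bbbebbcbba
Character counts:
  'a': 1
  'b': 7
  'c': 1
  'e': 1
Maximum frequency: 7

7


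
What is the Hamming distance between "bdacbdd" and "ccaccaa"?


Comparing "bdacbdd" and "ccaccaa" position by position:
  Position 0: 'b' vs 'c' => differ
  Position 1: 'd' vs 'c' => differ
  Position 2: 'a' vs 'a' => same
  Position 3: 'c' vs 'c' => same
  Position 4: 'b' vs 'c' => differ
  Position 5: 'd' vs 'a' => differ
  Position 6: 'd' vs 'a' => differ
Total differences (Hamming distance): 5

5


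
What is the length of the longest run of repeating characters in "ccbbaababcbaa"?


Input: "ccbbaababcbaa"
Scanning for longest run:
  Position 1 ('c'): continues run of 'c', length=2
  Position 2 ('b'): new char, reset run to 1
  Position 3 ('b'): continues run of 'b', length=2
  Position 4 ('a'): new char, reset run to 1
  Position 5 ('a'): continues run of 'a', length=2
  Position 6 ('b'): new char, reset run to 1
  Position 7 ('a'): new char, reset run to 1
  Position 8 ('b'): new char, reset run to 1
  Position 9 ('c'): new char, reset run to 1
  Position 10 ('b'): new char, reset run to 1
  Position 11 ('a'): new char, reset run to 1
  Position 12 ('a'): continues run of 'a', length=2
Longest run: 'c' with length 2

2


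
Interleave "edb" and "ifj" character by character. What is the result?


Interleaving "edb" and "ifj":
  Position 0: 'e' from first, 'i' from second => "ei"
  Position 1: 'd' from first, 'f' from second => "df"
  Position 2: 'b' from first, 'j' from second => "bj"
Result: eidfbj

eidfbj


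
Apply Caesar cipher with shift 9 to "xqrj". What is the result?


Caesar cipher: shift "xqrj" by 9
  'x' (pos 23) + 9 = pos 6 = 'g'
  'q' (pos 16) + 9 = pos 25 = 'z'
  'r' (pos 17) + 9 = pos 0 = 'a'
  'j' (pos 9) + 9 = pos 18 = 's'
Result: gzas

gzas


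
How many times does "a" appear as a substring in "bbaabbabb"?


Searching for "a" in "bbaabbabb"
Scanning each position:
  Position 0: "b" => no
  Position 1: "b" => no
  Position 2: "a" => MATCH
  Position 3: "a" => MATCH
  Position 4: "b" => no
  Position 5: "b" => no
  Position 6: "a" => MATCH
  Position 7: "b" => no
  Position 8: "b" => no
Total occurrences: 3

3


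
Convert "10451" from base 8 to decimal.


Input: "10451" in base 8
Positional expansion:
  Digit '1' (value 1) x 8^4 = 4096
  Digit '0' (value 0) x 8^3 = 0
  Digit '4' (value 4) x 8^2 = 256
  Digit '5' (value 5) x 8^1 = 40
  Digit '1' (value 1) x 8^0 = 1
Sum = 4393

4393


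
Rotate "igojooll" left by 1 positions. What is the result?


Input: "igojooll", rotate left by 1
First 1 characters: "i"
Remaining characters: "gojooll"
Concatenate remaining + first: "gojooll" + "i" = "gojoolli"

gojoolli


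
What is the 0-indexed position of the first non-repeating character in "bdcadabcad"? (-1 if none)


Input: bdcadabcad
Character frequencies:
  'a': 3
  'b': 2
  'c': 2
  'd': 3
Scanning left to right for freq == 1:
  Position 0 ('b'): freq=2, skip
  Position 1 ('d'): freq=3, skip
  Position 2 ('c'): freq=2, skip
  Position 3 ('a'): freq=3, skip
  Position 4 ('d'): freq=3, skip
  Position 5 ('a'): freq=3, skip
  Position 6 ('b'): freq=2, skip
  Position 7 ('c'): freq=2, skip
  Position 8 ('a'): freq=3, skip
  Position 9 ('d'): freq=3, skip
  No unique character found => answer = -1

-1


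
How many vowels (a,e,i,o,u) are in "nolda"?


Input: nolda
Checking each character:
  'n' at position 0: consonant
  'o' at position 1: vowel (running total: 1)
  'l' at position 2: consonant
  'd' at position 3: consonant
  'a' at position 4: vowel (running total: 2)
Total vowels: 2

2


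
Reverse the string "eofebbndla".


Input: eofebbndla
Reading characters right to left:
  Position 9: 'a'
  Position 8: 'l'
  Position 7: 'd'
  Position 6: 'n'
  Position 5: 'b'
  Position 4: 'b'
  Position 3: 'e'
  Position 2: 'f'
  Position 1: 'o'
  Position 0: 'e'
Reversed: aldnbbefoe

aldnbbefoe


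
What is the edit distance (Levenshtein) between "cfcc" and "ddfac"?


Computing edit distance: "cfcc" -> "ddfac"
DP table:
           d    d    f    a    c
      0    1    2    3    4    5
  c   1    1    2    3    4    4
  f   2    2    2    2    3    4
  c   3    3    3    3    3    3
  c   4    4    4    4    4    3
Edit distance = dp[4][5] = 3

3


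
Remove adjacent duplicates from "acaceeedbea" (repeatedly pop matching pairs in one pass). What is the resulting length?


Input: acaceeedbea
Stack-based adjacent duplicate removal:
  Read 'a': push. Stack: a
  Read 'c': push. Stack: ac
  Read 'a': push. Stack: aca
  Read 'c': push. Stack: acac
  Read 'e': push. Stack: acace
  Read 'e': matches stack top 'e' => pop. Stack: acac
  Read 'e': push. Stack: acace
  Read 'd': push. Stack: acaced
  Read 'b': push. Stack: acacedb
  Read 'e': push. Stack: acacedbe
  Read 'a': push. Stack: acacedbea
Final stack: "acacedbea" (length 9)

9


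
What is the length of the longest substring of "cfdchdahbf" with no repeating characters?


Input: "cfdchdahbf"
Sliding window (track last position of each char):
  Position 0 ('c'): window [0,0] length 1 -- new best
  Position 1 ('f'): window [0,1] length 2 -- new best
  Position 2 ('d'): window [0,2] length 3 -- new best
  Position 3 ('c'): repeat (last at 0), move window start to 1
  Position 3 ('c'): window [1,3] length 3
  Position 4 ('h'): window [1,4] length 4 -- new best
  Position 5 ('d'): repeat (last at 2), move window start to 3
  Position 5 ('d'): window [3,5] length 3
  Position 6 ('a'): window [3,6] length 4
  Position 7 ('h'): repeat (last at 4), move window start to 5
  Position 7 ('h'): window [5,7] length 3
  Position 8 ('b'): window [5,8] length 4
  Position 9 ('f'): window [5,9] length 5 -- new best
Longest substring with no repeats: "dahbf" with length 5

5


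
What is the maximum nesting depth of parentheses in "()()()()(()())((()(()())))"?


Input: "()()()()(()())((()(()())))"
Tracking depth:
  Position 0 '(': depth becomes 1
  Position 1 ')': depth becomes 0
  Position 2 '(': depth becomes 1
  Position 3 ')': depth becomes 0
  Position 4 '(': depth becomes 1
  Position 5 ')': depth becomes 0
  Position 6 '(': depth becomes 1
  Position 7 ')': depth becomes 0
  Position 8 '(': depth becomes 1
  Position 9 '(': depth becomes 2
  Position 10 ')': depth becomes 1
  Position 11 '(': depth becomes 2
  Position 12 ')': depth becomes 1
  Position 13 ')': depth becomes 0
  Position 14 '(': depth becomes 1
  Position 15 '(': depth becomes 2
  Position 16 '(': depth becomes 3
  Position 17 ')': depth becomes 2
  Position 18 '(': depth becomes 3
  Position 19 '(': depth becomes 4
  Position 20 ')': depth becomes 3
  Position 21 '(': depth becomes 4
  Position 22 ')': depth becomes 3
  Position 23 ')': depth becomes 2
  Position 24 ')': depth becomes 1
  Position 25 ')': depth becomes 0
Maximum depth reached: 4

4


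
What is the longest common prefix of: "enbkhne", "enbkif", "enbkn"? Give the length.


Words: enbkhne, enbkif, enbkn
  Position 0: all 'e' => match
  Position 1: all 'n' => match
  Position 2: all 'b' => match
  Position 3: all 'k' => match
  Position 4: ('h', 'i', 'n') => mismatch, stop
LCP = "enbk" (length 4)

4


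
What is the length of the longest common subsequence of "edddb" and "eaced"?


LCS of "edddb" and "eaced"
DP table:
           e    a    c    e    d
      0    0    0    0    0    0
  e   0    1    1    1    1    1
  d   0    1    1    1    1    2
  d   0    1    1    1    1    2
  d   0    1    1    1    1    2
  b   0    1    1    1    1    2
LCS length = dp[5][5] = 2

2


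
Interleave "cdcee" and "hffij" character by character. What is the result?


Interleaving "cdcee" and "hffij":
  Position 0: 'c' from first, 'h' from second => "ch"
  Position 1: 'd' from first, 'f' from second => "df"
  Position 2: 'c' from first, 'f' from second => "cf"
  Position 3: 'e' from first, 'i' from second => "ei"
  Position 4: 'e' from first, 'j' from second => "ej"
Result: chdfcfeiej

chdfcfeiej


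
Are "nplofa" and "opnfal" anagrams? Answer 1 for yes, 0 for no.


Strings: "nplofa", "opnfal"
Sorted first:  aflnop
Sorted second: aflnop
Sorted forms match => anagrams

1


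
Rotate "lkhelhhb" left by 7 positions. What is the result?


Input: "lkhelhhb", rotate left by 7
First 7 characters: "lkhelhh"
Remaining characters: "b"
Concatenate remaining + first: "b" + "lkhelhh" = "blkhelhh"

blkhelhh


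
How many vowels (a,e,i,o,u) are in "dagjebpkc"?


Input: dagjebpkc
Checking each character:
  'd' at position 0: consonant
  'a' at position 1: vowel (running total: 1)
  'g' at position 2: consonant
  'j' at position 3: consonant
  'e' at position 4: vowel (running total: 2)
  'b' at position 5: consonant
  'p' at position 6: consonant
  'k' at position 7: consonant
  'c' at position 8: consonant
Total vowels: 2

2


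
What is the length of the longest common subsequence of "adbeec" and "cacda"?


LCS of "adbeec" and "cacda"
DP table:
           c    a    c    d    a
      0    0    0    0    0    0
  a   0    0    1    1    1    1
  d   0    0    1    1    2    2
  b   0    0    1    1    2    2
  e   0    0    1    1    2    2
  e   0    0    1    1    2    2
  c   0    1    1    2    2    2
LCS length = dp[6][5] = 2

2
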